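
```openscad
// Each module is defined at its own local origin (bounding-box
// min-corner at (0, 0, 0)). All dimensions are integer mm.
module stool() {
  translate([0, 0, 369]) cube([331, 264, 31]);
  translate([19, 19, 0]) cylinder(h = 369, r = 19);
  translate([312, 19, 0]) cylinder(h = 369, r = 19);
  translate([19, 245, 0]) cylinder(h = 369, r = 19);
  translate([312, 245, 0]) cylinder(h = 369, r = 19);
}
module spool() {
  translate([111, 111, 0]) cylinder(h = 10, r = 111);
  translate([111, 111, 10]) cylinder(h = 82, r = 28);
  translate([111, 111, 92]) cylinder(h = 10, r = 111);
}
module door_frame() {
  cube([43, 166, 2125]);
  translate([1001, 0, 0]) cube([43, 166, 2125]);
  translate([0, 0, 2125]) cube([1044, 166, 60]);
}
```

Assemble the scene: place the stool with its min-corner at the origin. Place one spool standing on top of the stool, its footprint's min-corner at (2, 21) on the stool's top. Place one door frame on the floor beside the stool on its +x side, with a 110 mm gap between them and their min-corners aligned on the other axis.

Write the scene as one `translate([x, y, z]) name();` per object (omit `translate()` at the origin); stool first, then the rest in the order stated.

stool();
translate([2, 21, 400]) spool();
translate([441, 0, 0]) door_frame();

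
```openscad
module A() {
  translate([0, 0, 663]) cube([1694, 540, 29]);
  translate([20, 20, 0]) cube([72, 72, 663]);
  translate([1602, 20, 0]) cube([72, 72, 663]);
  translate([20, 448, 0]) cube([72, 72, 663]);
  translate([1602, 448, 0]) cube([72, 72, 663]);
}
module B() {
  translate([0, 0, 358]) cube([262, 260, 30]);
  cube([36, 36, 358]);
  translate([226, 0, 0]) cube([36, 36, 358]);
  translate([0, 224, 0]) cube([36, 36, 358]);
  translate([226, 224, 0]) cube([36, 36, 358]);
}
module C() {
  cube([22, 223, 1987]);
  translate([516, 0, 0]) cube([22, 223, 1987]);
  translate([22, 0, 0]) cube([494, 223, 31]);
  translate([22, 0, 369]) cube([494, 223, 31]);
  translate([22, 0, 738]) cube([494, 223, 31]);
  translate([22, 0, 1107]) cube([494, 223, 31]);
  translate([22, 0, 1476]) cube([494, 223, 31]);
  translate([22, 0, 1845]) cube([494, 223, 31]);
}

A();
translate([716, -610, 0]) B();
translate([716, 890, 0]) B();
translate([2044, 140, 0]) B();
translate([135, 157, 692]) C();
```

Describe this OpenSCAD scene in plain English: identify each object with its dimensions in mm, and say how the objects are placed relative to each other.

A is a table: top 1694 mm (x) × 540 mm (y), 29 mm thick, upper face at z = 692 mm, on four 72×72 mm square legs, each inset 20 mm from the nearest pair of top edges, running from z = 0 to the bottom of the top.

B is a four-legged stool. The seat is 262×260 mm, 30 mm thick, top at z = 388 mm. It stands on four square legs, each 36×36 mm in cross-section, from z = 0 to the seat underside, each flush with a corner of the seat.

C is an open bookshelf. Two side panels, each 22 mm thick, 223 mm deep and 1987 mm tall, stand 538 mm apart (outside-to-outside). Between them sit 6 shelves, each 31 mm thick and 223 mm deep, spanning the full gap between the sides. The bottom shelf rests on the floor (its underside at z = 0) and the clear gap between one shelf's top and the next shelf's underside is 338 mm.

Three stools sit around the table at the −y, +y, +x sides. The bookshelf is on top of the table.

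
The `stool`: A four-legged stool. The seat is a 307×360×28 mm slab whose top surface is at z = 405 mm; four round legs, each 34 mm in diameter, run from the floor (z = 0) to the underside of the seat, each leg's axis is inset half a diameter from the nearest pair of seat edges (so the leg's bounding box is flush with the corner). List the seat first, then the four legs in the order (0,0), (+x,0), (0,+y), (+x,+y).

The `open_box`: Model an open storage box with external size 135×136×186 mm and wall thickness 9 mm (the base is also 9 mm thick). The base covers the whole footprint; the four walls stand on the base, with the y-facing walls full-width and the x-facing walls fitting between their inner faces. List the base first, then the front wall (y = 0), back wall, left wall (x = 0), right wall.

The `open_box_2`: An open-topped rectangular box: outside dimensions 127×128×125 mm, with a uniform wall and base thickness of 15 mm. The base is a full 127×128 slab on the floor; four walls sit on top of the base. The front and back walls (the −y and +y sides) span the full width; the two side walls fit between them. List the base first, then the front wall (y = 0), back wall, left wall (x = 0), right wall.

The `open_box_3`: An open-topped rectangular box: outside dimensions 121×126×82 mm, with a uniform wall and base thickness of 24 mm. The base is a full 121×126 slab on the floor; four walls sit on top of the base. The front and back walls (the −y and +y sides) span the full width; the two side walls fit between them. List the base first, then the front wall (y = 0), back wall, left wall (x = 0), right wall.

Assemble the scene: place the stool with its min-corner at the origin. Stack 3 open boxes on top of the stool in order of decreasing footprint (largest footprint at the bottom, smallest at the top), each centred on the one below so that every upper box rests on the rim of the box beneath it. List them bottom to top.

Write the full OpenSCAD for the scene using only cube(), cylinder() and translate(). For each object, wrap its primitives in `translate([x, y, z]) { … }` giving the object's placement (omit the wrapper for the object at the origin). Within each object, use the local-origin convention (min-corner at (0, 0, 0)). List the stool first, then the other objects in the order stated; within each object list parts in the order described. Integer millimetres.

translate([0, 0, 377]) cube([307, 360, 28]);
translate([17, 17, 0]) cylinder(h = 377, r = 17);
translate([290, 17, 0]) cylinder(h = 377, r = 17);
translate([17, 343, 0]) cylinder(h = 377, r = 17);
translate([290, 343, 0]) cylinder(h = 377, r = 17);
translate([86, 112, 405]) {
  cube([135, 136, 9]);
  translate([0, 0, 9]) cube([135, 9, 177]);
  translate([0, 127, 9]) cube([135, 9, 177]);
  translate([0, 9, 9]) cube([9, 118, 177]);
  translate([126, 9, 9]) cube([9, 118, 177]);
}
translate([90, 116, 591]) {
  cube([127, 128, 15]);
  translate([0, 0, 15]) cube([127, 15, 110]);
  translate([0, 113, 15]) cube([127, 15, 110]);
  translate([0, 15, 15]) cube([15, 98, 110]);
  translate([112, 15, 15]) cube([15, 98, 110]);
}
translate([93, 117, 716]) {
  cube([121, 126, 24]);
  translate([0, 0, 24]) cube([121, 24, 58]);
  translate([0, 102, 24]) cube([121, 24, 58]);
  translate([0, 24, 24]) cube([24, 78, 58]);
  translate([97, 24, 24]) cube([24, 78, 58]);
}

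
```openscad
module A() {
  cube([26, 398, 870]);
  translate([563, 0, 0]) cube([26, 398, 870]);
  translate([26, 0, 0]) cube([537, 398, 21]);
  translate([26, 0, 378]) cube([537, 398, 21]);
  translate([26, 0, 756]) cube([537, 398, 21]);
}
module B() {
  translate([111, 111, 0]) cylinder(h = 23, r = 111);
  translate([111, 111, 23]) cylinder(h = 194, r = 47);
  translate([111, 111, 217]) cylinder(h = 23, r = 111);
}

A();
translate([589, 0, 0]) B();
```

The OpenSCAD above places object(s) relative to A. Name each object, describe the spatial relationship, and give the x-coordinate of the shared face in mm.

A is a bookshelf. B is a spool. The spool is against the bookshelf's +x side, with their −y faces flush. The x-coordinate of the shared face is 589 mm.

The bookshelf's +x face and the spool's −x face are both at x = 589 mm.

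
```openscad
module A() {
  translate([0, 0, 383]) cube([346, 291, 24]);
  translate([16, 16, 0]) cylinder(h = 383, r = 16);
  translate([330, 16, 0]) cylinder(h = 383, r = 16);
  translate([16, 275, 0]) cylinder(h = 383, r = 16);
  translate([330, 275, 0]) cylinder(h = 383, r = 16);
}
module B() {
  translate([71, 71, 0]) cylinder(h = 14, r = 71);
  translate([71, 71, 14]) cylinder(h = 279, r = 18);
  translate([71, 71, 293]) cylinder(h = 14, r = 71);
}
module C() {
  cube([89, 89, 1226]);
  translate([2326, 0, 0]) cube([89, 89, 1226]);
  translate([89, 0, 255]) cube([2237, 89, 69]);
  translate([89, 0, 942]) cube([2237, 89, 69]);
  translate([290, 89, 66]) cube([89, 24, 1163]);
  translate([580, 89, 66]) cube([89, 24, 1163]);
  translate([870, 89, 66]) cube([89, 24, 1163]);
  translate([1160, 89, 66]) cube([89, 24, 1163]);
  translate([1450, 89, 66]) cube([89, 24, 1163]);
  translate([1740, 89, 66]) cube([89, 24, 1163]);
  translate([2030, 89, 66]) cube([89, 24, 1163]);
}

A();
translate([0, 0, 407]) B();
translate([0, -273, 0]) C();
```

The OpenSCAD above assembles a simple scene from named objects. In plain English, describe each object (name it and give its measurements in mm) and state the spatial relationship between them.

A is a four-legged stool. The seat is a 346×291×24 mm slab whose top surface is at z = 407 mm; four round legs, each 32 mm in diameter, run from the floor (z = 0) to the underside of the seat, each leg's axis is inset half a diameter from the nearest pair of seat edges (so the leg's bounding box is flush with the corner).

B is a spool: two coaxial disc flanges of radius 71 mm and thickness 14 mm, joined by a core cylinder of radius 18 mm and height 279 mm. The lower flange rests on z = 0 and the three cylinders share a vertical axis.

C is a fence section. Two 89×89 mm posts, 1226 mm tall, stand on the floor with a clear span of 2237 mm between their inner faces. Two horizontal rails of 89×69 mm section span the gap between the posts with their undersides at z = 255 mm and z = 942 mm, flush with the posts' −y face. 7 pickets, each 89 mm wide, 24 mm thick and 1163 mm tall, are fixed to the +y face of the rails with their bottoms at z = 66 mm, evenly spaced across the span with equal gaps (rounded down to the nearest mm) at the −x end and between each pair — any rounding remainder accumulates at the +x end.

The spool is on top of the stool. The fence section is on the floor beside the stool on its −y side.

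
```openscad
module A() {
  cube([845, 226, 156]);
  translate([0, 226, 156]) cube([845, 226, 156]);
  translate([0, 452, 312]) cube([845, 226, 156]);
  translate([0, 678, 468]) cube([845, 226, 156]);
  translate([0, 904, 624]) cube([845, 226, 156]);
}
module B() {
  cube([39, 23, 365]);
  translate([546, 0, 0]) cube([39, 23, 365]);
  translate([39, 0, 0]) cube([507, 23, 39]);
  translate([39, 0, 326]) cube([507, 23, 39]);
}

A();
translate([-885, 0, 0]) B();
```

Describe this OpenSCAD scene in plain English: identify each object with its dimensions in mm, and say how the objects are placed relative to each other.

A is a straight staircase of 5 solid steps. Each step is 845 mm wide (x), 226 mm deep (y, the going) and 156 mm tall (the rise). The first step rests on the floor; each subsequent step sits one going further in +y and one rise higher in +z, directly behind and above the previous step with no overlap.

B is a rectangular picture frame lying in the x–z plane (depth along y). The opening is 507 mm wide (x) by 287 mm tall (z), surrounded by a border 39 mm wide on all four sides. The frame is 23 mm deep and is made of two full-height vertical stiles with two horizontal rails fitted between them.

The picture frame is on the floor beside the staircase on its −x side.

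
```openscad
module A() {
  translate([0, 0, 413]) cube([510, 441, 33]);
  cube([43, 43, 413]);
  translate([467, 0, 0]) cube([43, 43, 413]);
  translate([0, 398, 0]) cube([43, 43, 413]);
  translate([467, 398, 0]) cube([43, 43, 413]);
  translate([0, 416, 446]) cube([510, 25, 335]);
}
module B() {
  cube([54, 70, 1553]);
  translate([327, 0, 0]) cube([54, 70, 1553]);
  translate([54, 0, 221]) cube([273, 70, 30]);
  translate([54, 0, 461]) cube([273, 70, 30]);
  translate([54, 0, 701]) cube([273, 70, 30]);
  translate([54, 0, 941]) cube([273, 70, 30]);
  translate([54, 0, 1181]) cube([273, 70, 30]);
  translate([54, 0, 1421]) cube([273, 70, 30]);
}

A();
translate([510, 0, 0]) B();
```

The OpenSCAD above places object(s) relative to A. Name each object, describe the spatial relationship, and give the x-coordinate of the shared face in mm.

The chair's +x face and the ladder's −x face are both at x = 510 mm.

A is a chair. B is a ladder. The ladder is against the chair's +x side, with their −y faces flush. The x-coordinate of the shared face is 510 mm.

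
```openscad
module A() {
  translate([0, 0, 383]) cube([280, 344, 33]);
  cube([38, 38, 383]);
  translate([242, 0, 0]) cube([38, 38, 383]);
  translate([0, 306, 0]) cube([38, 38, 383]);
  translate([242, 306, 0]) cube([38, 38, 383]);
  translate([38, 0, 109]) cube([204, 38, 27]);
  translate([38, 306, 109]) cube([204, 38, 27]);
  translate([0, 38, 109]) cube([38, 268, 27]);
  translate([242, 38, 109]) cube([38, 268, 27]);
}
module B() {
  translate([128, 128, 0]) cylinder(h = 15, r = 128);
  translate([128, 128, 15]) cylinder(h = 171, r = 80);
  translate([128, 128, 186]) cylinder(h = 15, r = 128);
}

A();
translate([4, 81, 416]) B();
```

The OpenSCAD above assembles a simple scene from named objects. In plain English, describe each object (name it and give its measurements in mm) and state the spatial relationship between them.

A is a four-legged stool. The seat is 280×344 mm, 33 mm thick, top at z = 416 mm. It stands on four square legs, each 38×38 mm in cross-section, from z = 0 to the seat underside, each flush with a corner of the seat. Four stretchers, 38 mm wide and 27 mm tall, connect adjacent legs with their undersides at z = 109 mm, each running between the inner faces of the legs it joins and aligned with the legs' outer faces on the other axis.

B is a spool: two coaxial disc flanges of radius 128 mm and thickness 15 mm, joined by a core cylinder of radius 80 mm and height 171 mm. The lower flange rests on z = 0 and the three cylinders share a vertical axis.

The spool is on top of the stool.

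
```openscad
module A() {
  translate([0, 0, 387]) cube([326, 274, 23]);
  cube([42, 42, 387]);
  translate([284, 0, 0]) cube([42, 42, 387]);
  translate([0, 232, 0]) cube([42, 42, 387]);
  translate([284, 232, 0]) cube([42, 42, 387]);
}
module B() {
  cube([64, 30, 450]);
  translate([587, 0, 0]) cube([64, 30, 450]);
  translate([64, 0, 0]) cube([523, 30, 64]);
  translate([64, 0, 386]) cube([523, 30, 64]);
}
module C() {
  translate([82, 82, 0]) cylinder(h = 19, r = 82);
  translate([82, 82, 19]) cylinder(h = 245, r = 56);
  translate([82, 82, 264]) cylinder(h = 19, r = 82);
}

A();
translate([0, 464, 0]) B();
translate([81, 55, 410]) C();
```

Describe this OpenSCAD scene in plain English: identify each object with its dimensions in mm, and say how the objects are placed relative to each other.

A is a four-legged stool. The seat is a 326×274×23 mm slab whose top surface is at z = 410 mm; four square legs, each 42×42 mm in cross-section, run from the floor (z = 0) to the underside of the seat, each flush with a corner of the seat.

B is a rectangular picture frame lying in the x–z plane (depth along y). The opening is 523 mm wide (x) by 322 mm tall (z), surrounded by a border 64 mm wide on all four sides. The frame is 30 mm deep and is made of two full-height vertical stiles with two horizontal rails fitted between them.

C is a spool: two coaxial disc flanges of radius 82 mm and thickness 19 mm, joined by a core cylinder of radius 56 mm and height 245 mm. The lower flange rests on z = 0 and the three cylinders share a vertical axis.

The picture frame is on the floor beside the stool on its +y side. The spool is on top of the stool, centred.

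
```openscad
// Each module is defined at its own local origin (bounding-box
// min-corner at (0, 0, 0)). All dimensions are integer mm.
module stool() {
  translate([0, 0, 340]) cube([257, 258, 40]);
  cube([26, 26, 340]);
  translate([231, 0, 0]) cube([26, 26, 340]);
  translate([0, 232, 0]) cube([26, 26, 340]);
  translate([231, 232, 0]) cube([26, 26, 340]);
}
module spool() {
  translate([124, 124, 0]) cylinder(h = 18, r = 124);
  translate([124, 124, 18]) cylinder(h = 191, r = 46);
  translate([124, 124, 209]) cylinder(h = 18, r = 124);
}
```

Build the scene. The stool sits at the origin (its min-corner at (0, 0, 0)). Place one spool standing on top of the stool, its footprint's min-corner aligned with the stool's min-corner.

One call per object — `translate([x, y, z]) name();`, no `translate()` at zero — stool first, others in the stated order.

stool();
translate([0, 0, 380]) spool();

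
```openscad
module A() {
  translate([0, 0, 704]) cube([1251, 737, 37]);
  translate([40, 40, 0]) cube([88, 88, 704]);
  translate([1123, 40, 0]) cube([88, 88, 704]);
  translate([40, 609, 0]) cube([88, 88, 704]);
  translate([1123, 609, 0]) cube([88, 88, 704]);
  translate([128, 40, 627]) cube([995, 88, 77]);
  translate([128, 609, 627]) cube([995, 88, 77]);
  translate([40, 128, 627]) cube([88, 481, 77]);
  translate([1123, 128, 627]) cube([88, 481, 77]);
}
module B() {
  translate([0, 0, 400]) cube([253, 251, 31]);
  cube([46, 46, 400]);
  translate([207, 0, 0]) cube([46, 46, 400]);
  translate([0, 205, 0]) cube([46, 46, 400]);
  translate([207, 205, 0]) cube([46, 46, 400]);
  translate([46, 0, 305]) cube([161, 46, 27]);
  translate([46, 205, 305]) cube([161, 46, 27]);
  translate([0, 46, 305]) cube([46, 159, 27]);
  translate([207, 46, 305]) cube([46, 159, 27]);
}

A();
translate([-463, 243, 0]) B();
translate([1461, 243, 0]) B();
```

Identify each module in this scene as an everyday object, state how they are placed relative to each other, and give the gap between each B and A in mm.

Each stool's nearest face is 210 mm from the table's bounding box.

A is a table. B is a stool. Two stools sit around the table at the −x, +x sides. The gap between each stool and the table is 210 mm.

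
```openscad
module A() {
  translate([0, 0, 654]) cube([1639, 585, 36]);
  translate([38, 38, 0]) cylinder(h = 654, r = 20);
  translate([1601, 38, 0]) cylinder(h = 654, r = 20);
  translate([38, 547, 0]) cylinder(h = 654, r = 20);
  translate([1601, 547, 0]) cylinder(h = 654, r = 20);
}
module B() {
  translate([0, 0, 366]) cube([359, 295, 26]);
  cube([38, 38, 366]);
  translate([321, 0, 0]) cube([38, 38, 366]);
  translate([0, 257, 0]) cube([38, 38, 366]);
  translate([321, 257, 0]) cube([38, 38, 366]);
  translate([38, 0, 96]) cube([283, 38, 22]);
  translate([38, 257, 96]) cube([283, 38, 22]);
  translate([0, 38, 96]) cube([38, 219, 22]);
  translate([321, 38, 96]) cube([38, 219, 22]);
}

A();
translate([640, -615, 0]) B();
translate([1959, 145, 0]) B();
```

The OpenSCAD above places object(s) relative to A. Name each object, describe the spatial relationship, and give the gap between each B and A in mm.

A is a table. B is a stool. Two stools sit around the table at the −y, +x sides. The gap between each stool and the table is 320 mm.

Each stool's nearest face is 320 mm from the table's bounding box.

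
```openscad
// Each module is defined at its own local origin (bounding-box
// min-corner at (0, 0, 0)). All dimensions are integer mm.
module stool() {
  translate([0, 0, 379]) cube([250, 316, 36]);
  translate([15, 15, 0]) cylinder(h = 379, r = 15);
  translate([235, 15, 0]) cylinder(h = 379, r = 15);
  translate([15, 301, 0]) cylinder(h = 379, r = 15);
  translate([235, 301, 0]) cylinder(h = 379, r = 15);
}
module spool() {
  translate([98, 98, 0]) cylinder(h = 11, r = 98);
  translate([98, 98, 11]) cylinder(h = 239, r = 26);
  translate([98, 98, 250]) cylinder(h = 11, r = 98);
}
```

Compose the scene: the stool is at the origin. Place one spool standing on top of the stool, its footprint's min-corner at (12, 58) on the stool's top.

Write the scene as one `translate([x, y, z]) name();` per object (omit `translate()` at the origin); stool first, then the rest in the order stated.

stool();
translate([12, 58, 415]) spool();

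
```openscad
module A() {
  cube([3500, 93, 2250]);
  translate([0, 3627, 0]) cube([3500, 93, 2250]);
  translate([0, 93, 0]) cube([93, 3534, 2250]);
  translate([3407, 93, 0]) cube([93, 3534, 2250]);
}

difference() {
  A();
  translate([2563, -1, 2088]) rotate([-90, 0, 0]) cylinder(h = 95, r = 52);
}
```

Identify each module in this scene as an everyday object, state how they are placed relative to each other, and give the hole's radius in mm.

A is a house frame. The house frame has a circular hole through its front wall. The hole's radius is 52 mm.

The subtracted cylinder has r = 52 mm.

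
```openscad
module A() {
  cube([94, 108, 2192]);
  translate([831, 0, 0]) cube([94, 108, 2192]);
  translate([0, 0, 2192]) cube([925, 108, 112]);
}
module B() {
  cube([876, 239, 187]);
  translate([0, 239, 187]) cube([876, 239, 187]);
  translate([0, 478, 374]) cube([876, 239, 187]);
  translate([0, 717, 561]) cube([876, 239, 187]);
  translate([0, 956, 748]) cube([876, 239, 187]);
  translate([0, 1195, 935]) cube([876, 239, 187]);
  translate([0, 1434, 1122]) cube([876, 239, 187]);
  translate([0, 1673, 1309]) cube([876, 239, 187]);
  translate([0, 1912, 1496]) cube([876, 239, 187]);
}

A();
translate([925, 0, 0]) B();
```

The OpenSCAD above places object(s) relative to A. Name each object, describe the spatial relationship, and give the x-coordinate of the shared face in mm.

A is a door frame. B is a staircase. The staircase is against the door frame's +x side, with their −y faces flush. The x-coordinate of the shared face is 925 mm.

The door frame's +x face and the staircase's −x face are both at x = 925 mm.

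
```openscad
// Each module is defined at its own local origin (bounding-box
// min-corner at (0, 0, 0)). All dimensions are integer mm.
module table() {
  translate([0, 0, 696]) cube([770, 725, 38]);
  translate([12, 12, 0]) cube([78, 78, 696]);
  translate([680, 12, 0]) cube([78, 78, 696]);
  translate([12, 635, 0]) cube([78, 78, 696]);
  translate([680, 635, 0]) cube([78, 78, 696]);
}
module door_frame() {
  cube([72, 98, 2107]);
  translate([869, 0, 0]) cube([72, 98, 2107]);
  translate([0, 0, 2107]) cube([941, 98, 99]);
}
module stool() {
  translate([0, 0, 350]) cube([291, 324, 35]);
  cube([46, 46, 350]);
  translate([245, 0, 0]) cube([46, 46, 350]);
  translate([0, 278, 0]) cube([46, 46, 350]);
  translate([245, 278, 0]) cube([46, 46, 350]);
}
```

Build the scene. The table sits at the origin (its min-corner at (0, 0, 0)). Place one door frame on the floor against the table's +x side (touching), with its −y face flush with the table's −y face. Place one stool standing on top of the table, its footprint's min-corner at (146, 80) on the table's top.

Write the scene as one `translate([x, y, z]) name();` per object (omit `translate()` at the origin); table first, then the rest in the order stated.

table();
translate([770, 0, 0]) door_frame();
translate([146, 80, 734]) stool();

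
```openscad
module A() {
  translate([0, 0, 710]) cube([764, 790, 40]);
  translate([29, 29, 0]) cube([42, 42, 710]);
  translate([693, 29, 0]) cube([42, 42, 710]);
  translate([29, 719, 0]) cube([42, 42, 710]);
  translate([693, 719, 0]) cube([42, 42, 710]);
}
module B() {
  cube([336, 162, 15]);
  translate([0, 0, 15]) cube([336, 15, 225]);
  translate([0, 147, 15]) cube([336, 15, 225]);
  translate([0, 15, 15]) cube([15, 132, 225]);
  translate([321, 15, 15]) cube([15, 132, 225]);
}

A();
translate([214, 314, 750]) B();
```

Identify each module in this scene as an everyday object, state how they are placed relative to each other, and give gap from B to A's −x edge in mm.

A is a table. B is an open box. The open box is on top of the table, centred. The gap from the open box to the table's −x edge is 214 mm.

The open box's min-x is at 214; the table's min-x is 0; gap = 214 mm.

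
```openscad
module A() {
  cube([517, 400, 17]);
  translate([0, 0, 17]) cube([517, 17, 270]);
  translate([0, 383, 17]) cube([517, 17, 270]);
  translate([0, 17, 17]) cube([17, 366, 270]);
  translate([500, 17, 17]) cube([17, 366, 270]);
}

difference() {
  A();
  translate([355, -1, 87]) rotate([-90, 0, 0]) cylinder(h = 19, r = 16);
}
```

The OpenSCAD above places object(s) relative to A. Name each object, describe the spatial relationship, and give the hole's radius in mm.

A is an open box. The open box has a circular hole through its front wall. The hole's radius is 16 mm.

The subtracted cylinder has r = 16 mm.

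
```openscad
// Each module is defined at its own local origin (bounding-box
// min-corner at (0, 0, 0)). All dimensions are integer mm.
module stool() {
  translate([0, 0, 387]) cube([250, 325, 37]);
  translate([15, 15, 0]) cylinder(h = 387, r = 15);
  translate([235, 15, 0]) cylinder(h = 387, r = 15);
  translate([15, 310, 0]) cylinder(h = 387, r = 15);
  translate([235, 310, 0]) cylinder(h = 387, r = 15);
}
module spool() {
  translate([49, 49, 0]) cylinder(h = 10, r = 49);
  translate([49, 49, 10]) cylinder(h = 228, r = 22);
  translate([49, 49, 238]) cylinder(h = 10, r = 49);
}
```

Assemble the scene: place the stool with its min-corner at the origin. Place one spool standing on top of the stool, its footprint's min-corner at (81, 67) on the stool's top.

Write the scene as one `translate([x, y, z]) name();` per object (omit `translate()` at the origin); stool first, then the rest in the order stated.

stool();
translate([81, 67, 424]) spool();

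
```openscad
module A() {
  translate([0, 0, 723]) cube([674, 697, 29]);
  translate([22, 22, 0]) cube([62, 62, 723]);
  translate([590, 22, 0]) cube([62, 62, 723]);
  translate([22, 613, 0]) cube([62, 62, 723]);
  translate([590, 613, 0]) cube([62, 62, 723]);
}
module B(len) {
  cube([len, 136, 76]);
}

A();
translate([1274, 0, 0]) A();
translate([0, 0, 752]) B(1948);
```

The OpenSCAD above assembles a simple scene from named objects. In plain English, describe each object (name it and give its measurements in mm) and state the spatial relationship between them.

A is a table with a 674×697 mm rectangular top, 29 mm thick, top surface at z = 752 mm, supported by four 62×62 mm square legs, each inset 22 mm from the nearest pair of top edges, running from the floor.

B is a rectangular beam 1948 mm long (x), 136 mm deep (y), 76 mm thick (z).

The beam spans the tops of two tables placed 600 mm apart, resting at z = 752 mm.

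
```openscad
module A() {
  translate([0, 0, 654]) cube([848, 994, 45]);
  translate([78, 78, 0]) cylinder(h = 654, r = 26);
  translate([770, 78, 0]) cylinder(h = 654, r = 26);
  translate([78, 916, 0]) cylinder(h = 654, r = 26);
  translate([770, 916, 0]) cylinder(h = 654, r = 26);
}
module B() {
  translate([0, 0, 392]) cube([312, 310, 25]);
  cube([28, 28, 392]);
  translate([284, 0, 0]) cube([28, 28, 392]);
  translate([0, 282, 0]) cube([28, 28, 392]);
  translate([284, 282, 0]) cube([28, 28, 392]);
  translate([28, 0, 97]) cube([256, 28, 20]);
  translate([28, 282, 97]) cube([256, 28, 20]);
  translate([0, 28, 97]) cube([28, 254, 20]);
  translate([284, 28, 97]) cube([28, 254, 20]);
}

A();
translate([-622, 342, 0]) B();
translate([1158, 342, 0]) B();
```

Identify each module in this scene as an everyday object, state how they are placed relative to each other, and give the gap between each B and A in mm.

Each stool's nearest face is 310 mm from the table's bounding box.

A is a table. B is a stool. Two stools sit around the table at the −x, +x sides. The gap between each stool and the table is 310 mm.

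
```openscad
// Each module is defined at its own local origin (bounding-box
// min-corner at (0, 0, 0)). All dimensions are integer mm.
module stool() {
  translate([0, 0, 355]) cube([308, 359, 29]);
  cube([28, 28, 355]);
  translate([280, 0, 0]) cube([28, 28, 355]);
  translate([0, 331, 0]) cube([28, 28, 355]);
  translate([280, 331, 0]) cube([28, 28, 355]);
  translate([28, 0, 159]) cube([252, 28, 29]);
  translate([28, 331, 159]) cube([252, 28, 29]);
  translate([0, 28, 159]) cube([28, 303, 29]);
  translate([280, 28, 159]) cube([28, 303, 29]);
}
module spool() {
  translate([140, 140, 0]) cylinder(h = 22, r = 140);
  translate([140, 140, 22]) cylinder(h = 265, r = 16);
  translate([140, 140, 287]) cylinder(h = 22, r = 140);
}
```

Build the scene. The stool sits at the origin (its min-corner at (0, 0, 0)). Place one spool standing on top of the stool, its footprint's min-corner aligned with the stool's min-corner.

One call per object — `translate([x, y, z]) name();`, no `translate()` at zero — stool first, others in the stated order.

stool();
translate([0, 0, 384]) spool();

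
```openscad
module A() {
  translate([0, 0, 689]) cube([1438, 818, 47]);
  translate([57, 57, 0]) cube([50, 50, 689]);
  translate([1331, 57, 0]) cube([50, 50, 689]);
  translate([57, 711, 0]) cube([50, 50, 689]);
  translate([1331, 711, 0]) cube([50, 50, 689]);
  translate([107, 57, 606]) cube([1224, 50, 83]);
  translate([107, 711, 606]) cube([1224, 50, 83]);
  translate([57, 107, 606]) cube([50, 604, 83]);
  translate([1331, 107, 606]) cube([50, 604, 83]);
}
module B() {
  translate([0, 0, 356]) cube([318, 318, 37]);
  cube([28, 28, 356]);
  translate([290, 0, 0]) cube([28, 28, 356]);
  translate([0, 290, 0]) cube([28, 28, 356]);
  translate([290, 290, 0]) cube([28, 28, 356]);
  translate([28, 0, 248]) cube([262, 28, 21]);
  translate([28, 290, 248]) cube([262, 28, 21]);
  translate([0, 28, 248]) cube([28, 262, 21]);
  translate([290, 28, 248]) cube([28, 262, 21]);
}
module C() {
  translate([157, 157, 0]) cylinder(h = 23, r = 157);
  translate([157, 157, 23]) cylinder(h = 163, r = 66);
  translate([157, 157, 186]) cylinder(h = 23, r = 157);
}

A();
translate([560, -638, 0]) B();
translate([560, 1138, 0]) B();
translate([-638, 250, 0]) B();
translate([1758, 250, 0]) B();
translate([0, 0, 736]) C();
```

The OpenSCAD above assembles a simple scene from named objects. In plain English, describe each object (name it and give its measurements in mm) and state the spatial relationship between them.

A is a rectangular dining table. The top is 1438×818×47 mm with its upper surface at z = 736 mm. It stands on four 50×50 mm square legs, each inset 57 mm from the nearest pair of top edges, running from the floor to the underside of the top. Four apron rails, 50 mm thick and 83 mm tall, run between adjacent legs with their top edges flush with the underside of the top and their outer faces flush with the legs' outer faces.

B is a four-legged stool. The seat is 318×318 mm, 37 mm thick, top at z = 393 mm. It stands on four square legs, each 28×28 mm in cross-section, from z = 0 to the seat underside, each flush with a corner of the seat. Four stretchers, 28 mm wide and 21 mm tall, connect adjacent legs with their undersides at z = 248 mm, each running between the inner faces of the legs it joins and aligned with the legs' outer faces on the other axis.

C is a spool: two coaxial disc flanges of radius 157 mm and thickness 23 mm, joined by a core cylinder of radius 66 mm and height 163 mm. The lower flange rests on z = 0 and the three cylinders share a vertical axis.

Four stools sit around the table at the −y, +y, −x, +x sides. The spool is on top of the table.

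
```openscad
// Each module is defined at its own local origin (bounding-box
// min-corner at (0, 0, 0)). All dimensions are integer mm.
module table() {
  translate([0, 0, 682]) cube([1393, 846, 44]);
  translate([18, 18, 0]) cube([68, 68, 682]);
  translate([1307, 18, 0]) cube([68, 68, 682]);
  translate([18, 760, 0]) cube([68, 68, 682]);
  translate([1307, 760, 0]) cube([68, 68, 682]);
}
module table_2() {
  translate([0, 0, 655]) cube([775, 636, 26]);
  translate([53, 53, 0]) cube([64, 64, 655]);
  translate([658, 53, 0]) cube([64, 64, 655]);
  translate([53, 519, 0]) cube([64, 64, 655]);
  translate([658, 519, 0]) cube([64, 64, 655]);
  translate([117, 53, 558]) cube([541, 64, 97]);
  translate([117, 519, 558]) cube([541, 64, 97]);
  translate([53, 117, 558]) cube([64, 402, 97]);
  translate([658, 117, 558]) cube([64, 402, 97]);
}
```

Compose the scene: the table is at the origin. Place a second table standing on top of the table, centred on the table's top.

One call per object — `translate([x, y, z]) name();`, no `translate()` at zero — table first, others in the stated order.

table();
translate([309, 105, 726]) table_2();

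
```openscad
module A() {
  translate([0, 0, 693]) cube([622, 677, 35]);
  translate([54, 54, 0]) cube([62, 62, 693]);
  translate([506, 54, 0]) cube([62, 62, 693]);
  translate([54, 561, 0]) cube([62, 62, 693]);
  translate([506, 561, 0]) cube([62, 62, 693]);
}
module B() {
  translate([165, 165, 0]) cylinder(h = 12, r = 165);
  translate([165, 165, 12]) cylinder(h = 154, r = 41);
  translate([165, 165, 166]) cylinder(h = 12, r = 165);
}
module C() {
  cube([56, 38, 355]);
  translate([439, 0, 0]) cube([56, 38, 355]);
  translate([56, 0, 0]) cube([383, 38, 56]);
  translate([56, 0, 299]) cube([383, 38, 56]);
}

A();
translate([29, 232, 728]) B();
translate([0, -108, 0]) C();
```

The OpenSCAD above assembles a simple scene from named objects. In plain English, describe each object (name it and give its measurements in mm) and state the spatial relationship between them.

A is a table with a 622×677 mm rectangular top, 35 mm thick, top surface at z = 728 mm, supported by four 62×62 mm square legs, each inset 54 mm from the nearest pair of top edges, running from the floor.

B is a spool: two coaxial disc flanges of radius 165 mm and thickness 12 mm, joined by a core cylinder of radius 41 mm and height 154 mm. The lower flange rests on z = 0 and the three cylinders share a vertical axis.

C is a rectangular picture frame lying in the x–z plane (depth along y). The opening is 383 mm wide (x) by 243 mm tall (z), surrounded by a border 56 mm wide on all four sides. The frame is 38 mm deep and is made of two full-height vertical stiles with two horizontal rails fitted between them.

The spool is on top of the table. The picture frame is on the floor beside the table on its −y side.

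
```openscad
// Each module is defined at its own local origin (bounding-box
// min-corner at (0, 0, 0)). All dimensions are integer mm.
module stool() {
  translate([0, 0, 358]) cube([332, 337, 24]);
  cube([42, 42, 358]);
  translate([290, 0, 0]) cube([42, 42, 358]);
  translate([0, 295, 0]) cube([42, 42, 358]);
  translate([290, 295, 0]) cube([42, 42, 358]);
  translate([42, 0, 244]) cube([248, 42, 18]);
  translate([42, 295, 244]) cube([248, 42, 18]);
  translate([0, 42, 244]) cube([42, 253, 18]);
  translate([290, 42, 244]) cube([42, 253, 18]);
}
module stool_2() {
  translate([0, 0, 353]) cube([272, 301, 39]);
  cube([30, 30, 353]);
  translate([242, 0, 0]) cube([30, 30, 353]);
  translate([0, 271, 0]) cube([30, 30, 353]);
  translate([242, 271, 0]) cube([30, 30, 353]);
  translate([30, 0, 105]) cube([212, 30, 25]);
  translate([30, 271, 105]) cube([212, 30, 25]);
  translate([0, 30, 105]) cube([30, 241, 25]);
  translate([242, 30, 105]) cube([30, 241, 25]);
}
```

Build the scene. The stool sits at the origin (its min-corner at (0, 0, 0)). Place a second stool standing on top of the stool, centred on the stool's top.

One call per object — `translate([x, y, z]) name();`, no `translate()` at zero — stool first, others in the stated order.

stool();
translate([30, 18, 382]) stool_2();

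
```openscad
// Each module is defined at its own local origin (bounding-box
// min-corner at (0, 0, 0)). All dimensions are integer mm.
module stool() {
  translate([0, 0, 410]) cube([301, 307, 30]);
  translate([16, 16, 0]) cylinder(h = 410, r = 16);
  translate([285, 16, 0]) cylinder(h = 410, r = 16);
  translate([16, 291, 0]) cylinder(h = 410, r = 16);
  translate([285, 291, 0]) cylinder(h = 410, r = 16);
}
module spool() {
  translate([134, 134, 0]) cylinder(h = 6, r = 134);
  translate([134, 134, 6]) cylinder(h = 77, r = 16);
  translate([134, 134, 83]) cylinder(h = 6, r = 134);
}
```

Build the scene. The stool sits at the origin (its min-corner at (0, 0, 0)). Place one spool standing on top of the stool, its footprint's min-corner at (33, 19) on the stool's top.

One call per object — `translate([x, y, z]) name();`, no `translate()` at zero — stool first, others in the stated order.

stool();
translate([33, 19, 440]) spool();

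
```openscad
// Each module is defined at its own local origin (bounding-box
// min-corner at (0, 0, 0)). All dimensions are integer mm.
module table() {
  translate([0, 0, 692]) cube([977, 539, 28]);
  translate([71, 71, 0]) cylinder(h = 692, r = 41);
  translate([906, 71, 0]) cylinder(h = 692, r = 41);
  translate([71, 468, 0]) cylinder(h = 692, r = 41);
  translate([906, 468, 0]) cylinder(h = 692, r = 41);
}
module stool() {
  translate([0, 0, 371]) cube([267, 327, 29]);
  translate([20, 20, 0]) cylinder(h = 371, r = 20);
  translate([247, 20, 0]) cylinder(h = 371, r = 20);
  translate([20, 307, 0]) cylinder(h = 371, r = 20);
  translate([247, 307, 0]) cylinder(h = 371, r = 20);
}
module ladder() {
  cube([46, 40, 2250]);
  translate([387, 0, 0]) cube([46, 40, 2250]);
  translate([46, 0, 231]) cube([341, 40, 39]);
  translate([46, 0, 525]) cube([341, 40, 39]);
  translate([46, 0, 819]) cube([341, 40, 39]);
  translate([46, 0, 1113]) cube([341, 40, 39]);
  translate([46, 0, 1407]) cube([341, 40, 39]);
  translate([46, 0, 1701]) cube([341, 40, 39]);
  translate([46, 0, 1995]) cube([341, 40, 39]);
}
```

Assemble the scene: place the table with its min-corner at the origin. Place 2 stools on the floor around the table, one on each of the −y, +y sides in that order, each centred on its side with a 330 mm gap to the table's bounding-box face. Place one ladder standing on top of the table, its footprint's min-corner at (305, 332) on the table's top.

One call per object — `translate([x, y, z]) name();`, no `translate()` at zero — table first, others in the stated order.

table();
translate([355, -657, 0]) stool();
translate([355, 869, 0]) stool();
translate([305, 332, 720]) ladder();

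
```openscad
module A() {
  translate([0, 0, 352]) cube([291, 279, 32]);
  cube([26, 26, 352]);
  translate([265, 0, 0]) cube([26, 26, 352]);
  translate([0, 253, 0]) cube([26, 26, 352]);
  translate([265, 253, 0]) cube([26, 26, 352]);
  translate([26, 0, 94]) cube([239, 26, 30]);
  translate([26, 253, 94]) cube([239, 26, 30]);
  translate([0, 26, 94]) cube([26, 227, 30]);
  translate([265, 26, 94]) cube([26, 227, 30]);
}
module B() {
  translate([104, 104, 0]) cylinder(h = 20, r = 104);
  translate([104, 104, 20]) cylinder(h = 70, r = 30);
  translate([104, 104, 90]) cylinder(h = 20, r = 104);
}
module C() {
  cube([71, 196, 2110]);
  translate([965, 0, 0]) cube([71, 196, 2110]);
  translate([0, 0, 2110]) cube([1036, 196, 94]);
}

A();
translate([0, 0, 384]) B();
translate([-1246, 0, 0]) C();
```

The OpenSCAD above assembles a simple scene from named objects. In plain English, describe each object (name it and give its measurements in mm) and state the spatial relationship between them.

A is a simple wooden stool: a rectangular seat 291 mm (x) by 279 mm (y), 32 mm thick, top face at z = 384 mm, on four square legs, each 26×26 mm in cross-section. The legs rest on z = 0, each flush with a corner of the seat. Four stretchers, 26 mm wide and 30 mm tall, connect adjacent legs with their undersides at z = 94 mm, each running between the inner faces of the legs it joins and aligned with the legs' outer faces on the other axis.

B is a spool: two coaxial disc flanges of radius 104 mm and thickness 20 mm, joined by a core cylinder of radius 30 mm and height 70 mm. The lower flange rests on z = 0 and the three cylinders share a vertical axis.

C is a door frame. The clear opening is 894 mm wide and 2110 mm high. Two 71 mm wide jambs, 196 mm deep, stand either side of the opening from the floor to the top of the opening. A 94 mm thick head sits across the top of both jambs, spanning the full outside width of the frame.

The spool is on top of the stool. The door frame is on the floor beside the stool on its −x side.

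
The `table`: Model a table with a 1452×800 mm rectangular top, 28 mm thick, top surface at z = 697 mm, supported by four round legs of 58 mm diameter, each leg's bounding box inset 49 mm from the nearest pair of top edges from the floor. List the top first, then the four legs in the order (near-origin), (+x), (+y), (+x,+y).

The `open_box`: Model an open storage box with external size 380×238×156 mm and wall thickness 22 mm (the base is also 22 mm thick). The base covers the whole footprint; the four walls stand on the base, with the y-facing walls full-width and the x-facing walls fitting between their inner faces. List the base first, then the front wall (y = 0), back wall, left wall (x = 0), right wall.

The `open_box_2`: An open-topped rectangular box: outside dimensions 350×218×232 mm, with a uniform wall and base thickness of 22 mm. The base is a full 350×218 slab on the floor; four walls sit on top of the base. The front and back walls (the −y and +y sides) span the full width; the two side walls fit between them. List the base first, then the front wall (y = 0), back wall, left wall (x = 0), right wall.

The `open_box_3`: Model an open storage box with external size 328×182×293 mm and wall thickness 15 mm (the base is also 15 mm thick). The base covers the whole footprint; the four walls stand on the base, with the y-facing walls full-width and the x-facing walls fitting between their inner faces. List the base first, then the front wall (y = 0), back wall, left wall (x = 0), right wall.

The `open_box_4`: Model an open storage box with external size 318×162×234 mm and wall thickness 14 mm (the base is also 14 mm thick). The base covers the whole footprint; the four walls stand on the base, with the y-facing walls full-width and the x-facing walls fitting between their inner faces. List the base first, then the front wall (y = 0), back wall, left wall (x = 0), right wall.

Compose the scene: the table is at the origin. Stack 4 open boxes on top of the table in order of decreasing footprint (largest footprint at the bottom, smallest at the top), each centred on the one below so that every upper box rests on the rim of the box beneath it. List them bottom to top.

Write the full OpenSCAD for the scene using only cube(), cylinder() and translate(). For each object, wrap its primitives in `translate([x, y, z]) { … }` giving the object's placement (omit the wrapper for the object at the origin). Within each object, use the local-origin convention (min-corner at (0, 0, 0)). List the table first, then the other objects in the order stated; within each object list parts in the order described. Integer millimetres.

translate([0, 0, 669]) cube([1452, 800, 28]);
translate([78, 78, 0]) cylinder(h = 669, r = 29);
translate([1374, 78, 0]) cylinder(h = 669, r = 29);
translate([78, 722, 0]) cylinder(h = 669, r = 29);
translate([1374, 722, 0]) cylinder(h = 669, r = 29);
translate([536, 281, 697]) {
  cube([380, 238, 22]);
  translate([0, 0, 22]) cube([380, 22, 134]);
  translate([0, 216, 22]) cube([380, 22, 134]);
  translate([0, 22, 22]) cube([22, 194, 134]);
  translate([358, 22, 22]) cube([22, 194, 134]);
}
translate([551, 291, 853]) {
  cube([350, 218, 22]);
  translate([0, 0, 22]) cube([350, 22, 210]);
  translate([0, 196, 22]) cube([350, 22, 210]);
  translate([0, 22, 22]) cube([22, 174, 210]);
  translate([328, 22, 22]) cube([22, 174, 210]);
}
translate([562, 309, 1085]) {
  cube([328, 182, 15]);
  translate([0, 0, 15]) cube([328, 15, 278]);
  translate([0, 167, 15]) cube([328, 15, 278]);
  translate([0, 15, 15]) cube([15, 152, 278]);
  translate([313, 15, 15]) cube([15, 152, 278]);
}
translate([567, 319, 1378]) {
  cube([318, 162, 14]);
  translate([0, 0, 14]) cube([318, 14, 220]);
  translate([0, 148, 14]) cube([318, 14, 220]);
  translate([0, 14, 14]) cube([14, 134, 220]);
  translate([304, 14, 14]) cube([14, 134, 220]);
}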